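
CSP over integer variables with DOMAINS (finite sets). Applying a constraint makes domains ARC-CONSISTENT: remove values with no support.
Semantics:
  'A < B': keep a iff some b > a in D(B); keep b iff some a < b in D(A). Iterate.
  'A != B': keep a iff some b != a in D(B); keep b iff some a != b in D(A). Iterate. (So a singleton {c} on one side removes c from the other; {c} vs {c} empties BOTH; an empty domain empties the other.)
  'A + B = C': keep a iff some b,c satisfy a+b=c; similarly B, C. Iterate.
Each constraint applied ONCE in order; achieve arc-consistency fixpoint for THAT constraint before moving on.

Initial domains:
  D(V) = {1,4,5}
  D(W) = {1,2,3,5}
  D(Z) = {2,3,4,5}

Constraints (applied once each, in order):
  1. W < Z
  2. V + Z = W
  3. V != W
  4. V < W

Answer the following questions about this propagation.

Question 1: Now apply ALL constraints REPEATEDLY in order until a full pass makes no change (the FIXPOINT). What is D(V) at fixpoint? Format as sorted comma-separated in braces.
Answer: {}

Derivation:
pass 0 (initial): D(V)={1,4,5}
pass 1: V {1,4,5}->{1}; W {1,2,3,5}->{3}; Z {2,3,4,5}->{2}
pass 2: V {1}->{}; W {3}->{}; Z {2}->{}
pass 3: no change
Fixpoint after 3 passes: D(V) = {}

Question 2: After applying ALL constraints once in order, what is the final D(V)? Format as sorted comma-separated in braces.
Answer: {1}

Derivation:
Constraint 1 (W < Z) on D(W)={1,2,3,5} D(Z)={2,3,4,5}: W {1,2,3,5}->{1,2,3}
Constraint 2 (V + Z = W) on D(V)={1,4,5} D(Z)={2,3,4,5} D(W)={1,2,3}: V {1,4,5}->{1}; Z {2,3,4,5}->{2}; W {1,2,3}->{3}
Constraint 3 (V != W) on D(V)={1} D(W)={3}: no change
Constraint 4 (V < W) on D(V)={1} D(W)={3}: no change
So after all 4 constraints: D(V) = {1}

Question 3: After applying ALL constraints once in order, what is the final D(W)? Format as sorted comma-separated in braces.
Constraint 1 (W < Z) on D(W)={1,2,3,5} D(Z)={2,3,4,5}: W {1,2,3,5}->{1,2,3}
Constraint 2 (V + Z = W) on D(V)={1,4,5} D(Z)={2,3,4,5} D(W)={1,2,3}: V {1,4,5}->{1}; Z {2,3,4,5}->{2}; W {1,2,3}->{3}
Constraint 3 (V != W) on D(V)={1} D(W)={3}: no change
Constraint 4 (V < W) on D(V)={1} D(W)={3}: no change
So after all 4 constraints: D(W) = {3}

Answer: {3}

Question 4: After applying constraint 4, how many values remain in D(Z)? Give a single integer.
Constraint 1 (W < Z) on D(W)={1,2,3,5} D(Z)={2,3,4,5}: W {1,2,3,5}->{1,2,3}
Constraint 2 (V + Z = W) on D(V)={1,4,5} D(Z)={2,3,4,5} D(W)={1,2,3}: V {1,4,5}->{1}; Z {2,3,4,5}->{2}; W {1,2,3}->{3}
Constraint 3 (V != W) on D(V)={1} D(W)={3}: no change
Constraint 4 (V < W) on D(V)={1} D(W)={3}: no change
So after constraint 4: D(Z)={2}, size = 1

Answer: 1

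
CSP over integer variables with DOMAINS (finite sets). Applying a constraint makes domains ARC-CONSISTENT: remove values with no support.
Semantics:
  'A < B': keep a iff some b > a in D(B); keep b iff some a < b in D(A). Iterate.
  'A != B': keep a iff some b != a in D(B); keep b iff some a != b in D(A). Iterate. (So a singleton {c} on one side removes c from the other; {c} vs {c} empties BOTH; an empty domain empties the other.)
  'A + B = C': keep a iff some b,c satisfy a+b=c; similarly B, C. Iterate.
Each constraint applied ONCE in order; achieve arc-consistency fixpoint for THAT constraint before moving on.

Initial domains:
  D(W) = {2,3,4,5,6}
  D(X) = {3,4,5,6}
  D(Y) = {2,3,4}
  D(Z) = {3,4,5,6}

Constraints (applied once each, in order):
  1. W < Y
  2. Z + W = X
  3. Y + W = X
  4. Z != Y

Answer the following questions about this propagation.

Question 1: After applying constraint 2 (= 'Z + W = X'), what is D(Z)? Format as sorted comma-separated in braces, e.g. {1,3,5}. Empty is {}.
Answer: {3,4}

Derivation:
Constraint 1 (W < Y) on D(W)={2,3,4,5,6} D(Y)={2,3,4}: W {2,3,4,5,6}->{2,3}; Y {2,3,4}->{3,4}
Constraint 2 (Z + W = X) on D(Z)={3,4,5,6} D(W)={2,3} D(X)={3,4,5,6}: Z {3,4,5,6}->{3,4}; X {3,4,5,6}->{5,6}
So after constraint 2: D(Z) = {3,4}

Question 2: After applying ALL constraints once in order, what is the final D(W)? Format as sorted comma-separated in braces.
Answer: {2,3}

Derivation:
Constraint 1 (W < Y) on D(W)={2,3,4,5,6} D(Y)={2,3,4}: W {2,3,4,5,6}->{2,3}; Y {2,3,4}->{3,4}
Constraint 2 (Z + W = X) on D(Z)={3,4,5,6} D(W)={2,3} D(X)={3,4,5,6}: Z {3,4,5,6}->{3,4}; X {3,4,5,6}->{5,6}
Constraint 3 (Y + W = X) on D(Y)={3,4} D(W)={2,3} D(X)={5,6}: no change
Constraint 4 (Z != Y) on D(Z)={3,4} D(Y)={3,4}: no change
So after all 4 constraints: D(W) = {2,3}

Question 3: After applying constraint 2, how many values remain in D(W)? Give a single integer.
Constraint 1 (W < Y) on D(W)={2,3,4,5,6} D(Y)={2,3,4}: W {2,3,4,5,6}->{2,3}; Y {2,3,4}->{3,4}
Constraint 2 (Z + W = X) on D(Z)={3,4,5,6} D(W)={2,3} D(X)={3,4,5,6}: Z {3,4,5,6}->{3,4}; X {3,4,5,6}->{5,6}
So after constraint 2: D(W)={2,3}, size = 2

Answer: 2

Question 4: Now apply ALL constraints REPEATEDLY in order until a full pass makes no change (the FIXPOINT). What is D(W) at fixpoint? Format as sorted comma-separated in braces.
pass 0 (initial): D(W)={2,3,4,5,6}
pass 1: W {2,3,4,5,6}->{2,3}; X {3,4,5,6}->{5,6}; Y {2,3,4}->{3,4}; Z {3,4,5,6}->{3,4}
pass 2: no change
Fixpoint after 2 passes: D(W) = {2,3}

Answer: {2,3}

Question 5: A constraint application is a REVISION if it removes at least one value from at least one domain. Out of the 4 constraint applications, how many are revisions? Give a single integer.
Constraint 1 (W < Y) on D(W)={2,3,4,5,6} D(Y)={2,3,4}: W {2,3,4,5,6}->{2,3}; Y {2,3,4}->{3,4} => REVISION
Constraint 2 (Z + W = X) on D(Z)={3,4,5,6} D(W)={2,3} D(X)={3,4,5,6}: Z {3,4,5,6}->{3,4}; X {3,4,5,6}->{5,6} => REVISION
Constraint 3 (Y + W = X) on D(Y)={3,4} D(W)={2,3} D(X)={5,6}: no change => not a revision
Constraint 4 (Z != Y) on D(Z)={3,4} D(Y)={3,4}: no change => not a revision
Total revisions = 2

Answer: 2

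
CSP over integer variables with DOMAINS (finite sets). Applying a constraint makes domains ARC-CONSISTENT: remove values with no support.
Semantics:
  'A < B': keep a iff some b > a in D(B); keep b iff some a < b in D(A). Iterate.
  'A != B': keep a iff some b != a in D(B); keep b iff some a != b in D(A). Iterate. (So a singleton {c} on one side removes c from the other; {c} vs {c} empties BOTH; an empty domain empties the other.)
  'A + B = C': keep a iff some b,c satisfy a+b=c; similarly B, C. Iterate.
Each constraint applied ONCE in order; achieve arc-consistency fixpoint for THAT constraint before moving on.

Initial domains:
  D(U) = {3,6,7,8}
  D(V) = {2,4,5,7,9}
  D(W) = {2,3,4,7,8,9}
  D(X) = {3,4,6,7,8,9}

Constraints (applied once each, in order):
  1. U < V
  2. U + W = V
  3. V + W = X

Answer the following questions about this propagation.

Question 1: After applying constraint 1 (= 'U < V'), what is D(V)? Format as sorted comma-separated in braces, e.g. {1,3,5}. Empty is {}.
Constraint 1 (U < V) on D(U)={3,6,7,8} D(V)={2,4,5,7,9}: V {2,4,5,7,9}->{4,5,7,9}
So after constraint 1: D(V) = {4,5,7,9}

Answer: {4,5,7,9}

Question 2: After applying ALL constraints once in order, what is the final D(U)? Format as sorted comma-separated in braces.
Constraint 1 (U < V) on D(U)={3,6,7,8} D(V)={2,4,5,7,9}: V {2,4,5,7,9}->{4,5,7,9}
Constraint 2 (U + W = V) on D(U)={3,6,7,8} D(W)={2,3,4,7,8,9} D(V)={4,5,7,9}: U {3,6,7,8}->{3,6,7}; W {2,3,4,7,8,9}->{2,3,4}; V {4,5,7,9}->{5,7,9}
Constraint 3 (V + W = X) on D(V)={5,7,9} D(W)={2,3,4} D(X)={3,4,6,7,8,9}: V {5,7,9}->{5,7}; X {3,4,6,7,8,9}->{7,8,9}
So after all 3 constraints: D(U) = {3,6,7}

Answer: {3,6,7}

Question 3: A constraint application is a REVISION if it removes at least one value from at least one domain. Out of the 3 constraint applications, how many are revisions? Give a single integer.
Constraint 1 (U < V) on D(U)={3,6,7,8} D(V)={2,4,5,7,9}: V {2,4,5,7,9}->{4,5,7,9} => REVISION
Constraint 2 (U + W = V) on D(U)={3,6,7,8} D(W)={2,3,4,7,8,9} D(V)={4,5,7,9}: U {3,6,7,8}->{3,6,7}; W {2,3,4,7,8,9}->{2,3,4}; V {4,5,7,9}->{5,7,9} => REVISION
Constraint 3 (V + W = X) on D(V)={5,7,9} D(W)={2,3,4} D(X)={3,4,6,7,8,9}: V {5,7,9}->{5,7}; X {3,4,6,7,8,9}->{7,8,9} => REVISION
Total revisions = 3

Answer: 3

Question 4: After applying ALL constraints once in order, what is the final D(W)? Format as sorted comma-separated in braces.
Answer: {2,3,4}

Derivation:
Constraint 1 (U < V) on D(U)={3,6,7,8} D(V)={2,4,5,7,9}: V {2,4,5,7,9}->{4,5,7,9}
Constraint 2 (U + W = V) on D(U)={3,6,7,8} D(W)={2,3,4,7,8,9} D(V)={4,5,7,9}: U {3,6,7,8}->{3,6,7}; W {2,3,4,7,8,9}->{2,3,4}; V {4,5,7,9}->{5,7,9}
Constraint 3 (V + W = X) on D(V)={5,7,9} D(W)={2,3,4} D(X)={3,4,6,7,8,9}: V {5,7,9}->{5,7}; X {3,4,6,7,8,9}->{7,8,9}
So after all 3 constraints: D(W) = {2,3,4}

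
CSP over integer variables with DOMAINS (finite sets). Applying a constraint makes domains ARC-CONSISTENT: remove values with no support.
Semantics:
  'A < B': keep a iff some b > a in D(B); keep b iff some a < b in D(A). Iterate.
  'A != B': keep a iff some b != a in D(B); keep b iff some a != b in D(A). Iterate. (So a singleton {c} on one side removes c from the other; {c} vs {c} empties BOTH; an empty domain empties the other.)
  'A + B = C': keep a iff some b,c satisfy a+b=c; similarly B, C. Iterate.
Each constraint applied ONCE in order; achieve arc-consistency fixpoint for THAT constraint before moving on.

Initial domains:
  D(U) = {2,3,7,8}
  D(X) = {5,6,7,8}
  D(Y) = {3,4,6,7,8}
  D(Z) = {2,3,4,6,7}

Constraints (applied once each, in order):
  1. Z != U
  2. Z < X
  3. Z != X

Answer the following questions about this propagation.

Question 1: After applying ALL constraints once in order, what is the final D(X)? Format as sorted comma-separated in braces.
Answer: {5,6,7,8}

Derivation:
Constraint 1 (Z != U) on D(Z)={2,3,4,6,7} D(U)={2,3,7,8}: no change
Constraint 2 (Z < X) on D(Z)={2,3,4,6,7} D(X)={5,6,7,8}: no change
Constraint 3 (Z != X) on D(Z)={2,3,4,6,7} D(X)={5,6,7,8}: no change
So after all 3 constraints: D(X) = {5,6,7,8}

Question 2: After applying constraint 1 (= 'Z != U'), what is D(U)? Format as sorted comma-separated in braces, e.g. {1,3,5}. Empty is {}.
Answer: {2,3,7,8}

Derivation:
Constraint 1 (Z != U) on D(Z)={2,3,4,6,7} D(U)={2,3,7,8}: no change
So after constraint 1: D(U) = {2,3,7,8}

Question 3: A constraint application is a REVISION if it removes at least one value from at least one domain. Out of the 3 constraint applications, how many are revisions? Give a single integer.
Constraint 1 (Z != U) on D(Z)={2,3,4,6,7} D(U)={2,3,7,8}: no change => not a revision
Constraint 2 (Z < X) on D(Z)={2,3,4,6,7} D(X)={5,6,7,8}: no change => not a revision
Constraint 3 (Z != X) on D(Z)={2,3,4,6,7} D(X)={5,6,7,8}: no change => not a revision
Total revisions = 0

Answer: 0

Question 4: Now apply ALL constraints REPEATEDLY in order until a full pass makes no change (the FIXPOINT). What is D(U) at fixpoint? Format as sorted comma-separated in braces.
pass 0 (initial): D(U)={2,3,7,8}
pass 1: no change
Fixpoint after 1 passes: D(U) = {2,3,7,8}

Answer: {2,3,7,8}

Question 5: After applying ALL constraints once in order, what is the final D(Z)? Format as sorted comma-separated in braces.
Constraint 1 (Z != U) on D(Z)={2,3,4,6,7} D(U)={2,3,7,8}: no change
Constraint 2 (Z < X) on D(Z)={2,3,4,6,7} D(X)={5,6,7,8}: no change
Constraint 3 (Z != X) on D(Z)={2,3,4,6,7} D(X)={5,6,7,8}: no change
So after all 3 constraints: D(Z) = {2,3,4,6,7}

Answer: {2,3,4,6,7}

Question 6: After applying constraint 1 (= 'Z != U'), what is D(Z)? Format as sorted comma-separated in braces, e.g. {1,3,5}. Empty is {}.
Constraint 1 (Z != U) on D(Z)={2,3,4,6,7} D(U)={2,3,7,8}: no change
So after constraint 1: D(Z) = {2,3,4,6,7}

Answer: {2,3,4,6,7}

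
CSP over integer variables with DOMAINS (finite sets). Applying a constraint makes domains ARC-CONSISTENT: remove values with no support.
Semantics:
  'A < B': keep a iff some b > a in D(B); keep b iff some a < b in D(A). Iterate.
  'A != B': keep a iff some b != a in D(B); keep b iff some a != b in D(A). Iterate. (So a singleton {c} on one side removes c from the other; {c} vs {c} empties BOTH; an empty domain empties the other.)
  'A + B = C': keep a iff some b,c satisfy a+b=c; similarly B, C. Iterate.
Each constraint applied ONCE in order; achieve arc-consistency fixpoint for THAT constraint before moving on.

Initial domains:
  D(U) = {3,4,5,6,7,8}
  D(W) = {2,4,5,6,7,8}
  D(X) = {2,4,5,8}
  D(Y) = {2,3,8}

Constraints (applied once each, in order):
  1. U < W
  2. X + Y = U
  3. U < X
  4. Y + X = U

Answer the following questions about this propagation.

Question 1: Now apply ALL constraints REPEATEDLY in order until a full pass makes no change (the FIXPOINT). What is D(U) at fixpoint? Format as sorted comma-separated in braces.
Answer: {}

Derivation:
pass 0 (initial): D(U)={3,4,5,6,7,8}
pass 1: U {3,4,5,6,7,8}->{}; W {2,4,5,6,7,8}->{4,5,6,7,8}; X {2,4,5,8}->{}; Y {2,3,8}->{}
pass 2: W {4,5,6,7,8}->{}
pass 3: no change
Fixpoint after 3 passes: D(U) = {}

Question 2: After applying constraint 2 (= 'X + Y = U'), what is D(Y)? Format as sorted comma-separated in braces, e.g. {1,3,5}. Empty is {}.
Constraint 1 (U < W) on D(U)={3,4,5,6,7,8} D(W)={2,4,5,6,7,8}: U {3,4,5,6,7,8}->{3,4,5,6,7}; W {2,4,5,6,7,8}->{4,5,6,7,8}
Constraint 2 (X + Y = U) on D(X)={2,4,5,8} D(Y)={2,3,8} D(U)={3,4,5,6,7}: X {2,4,5,8}->{2,4,5}; Y {2,3,8}->{2,3}; U {3,4,5,6,7}->{4,5,6,7}
So after constraint 2: D(Y) = {2,3}

Answer: {2,3}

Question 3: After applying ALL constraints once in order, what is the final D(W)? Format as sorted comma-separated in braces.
Answer: {4,5,6,7,8}

Derivation:
Constraint 1 (U < W) on D(U)={3,4,5,6,7,8} D(W)={2,4,5,6,7,8}: U {3,4,5,6,7,8}->{3,4,5,6,7}; W {2,4,5,6,7,8}->{4,5,6,7,8}
Constraint 2 (X + Y = U) on D(X)={2,4,5,8} D(Y)={2,3,8} D(U)={3,4,5,6,7}: X {2,4,5,8}->{2,4,5}; Y {2,3,8}->{2,3}; U {3,4,5,6,7}->{4,5,6,7}
Constraint 3 (U < X) on D(U)={4,5,6,7} D(X)={2,4,5}: U {4,5,6,7}->{4}; X {2,4,5}->{5}
Constraint 4 (Y + X = U) on D(Y)={2,3} D(X)={5} D(U)={4}: Y {2,3}->{}; X {5}->{}; U {4}->{}
So after all 4 constraints: D(W) = {4,5,6,7,8}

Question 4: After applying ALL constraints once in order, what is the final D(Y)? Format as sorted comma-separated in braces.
Constraint 1 (U < W) on D(U)={3,4,5,6,7,8} D(W)={2,4,5,6,7,8}: U {3,4,5,6,7,8}->{3,4,5,6,7}; W {2,4,5,6,7,8}->{4,5,6,7,8}
Constraint 2 (X + Y = U) on D(X)={2,4,5,8} D(Y)={2,3,8} D(U)={3,4,5,6,7}: X {2,4,5,8}->{2,4,5}; Y {2,3,8}->{2,3}; U {3,4,5,6,7}->{4,5,6,7}
Constraint 3 (U < X) on D(U)={4,5,6,7} D(X)={2,4,5}: U {4,5,6,7}->{4}; X {2,4,5}->{5}
Constraint 4 (Y + X = U) on D(Y)={2,3} D(X)={5} D(U)={4}: Y {2,3}->{}; X {5}->{}; U {4}->{}
So after all 4 constraints: D(Y) = {}

Answer: {}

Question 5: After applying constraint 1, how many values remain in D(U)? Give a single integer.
Constraint 1 (U < W) on D(U)={3,4,5,6,7,8} D(W)={2,4,5,6,7,8}: U {3,4,5,6,7,8}->{3,4,5,6,7}; W {2,4,5,6,7,8}->{4,5,6,7,8}
So after constraint 1: D(U)={3,4,5,6,7}, size = 5

Answer: 5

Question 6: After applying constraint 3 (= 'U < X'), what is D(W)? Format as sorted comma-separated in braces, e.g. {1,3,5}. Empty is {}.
Constraint 1 (U < W) on D(U)={3,4,5,6,7,8} D(W)={2,4,5,6,7,8}: U {3,4,5,6,7,8}->{3,4,5,6,7}; W {2,4,5,6,7,8}->{4,5,6,7,8}
Constraint 2 (X + Y = U) on D(X)={2,4,5,8} D(Y)={2,3,8} D(U)={3,4,5,6,7}: X {2,4,5,8}->{2,4,5}; Y {2,3,8}->{2,3}; U {3,4,5,6,7}->{4,5,6,7}
Constraint 3 (U < X) on D(U)={4,5,6,7} D(X)={2,4,5}: U {4,5,6,7}->{4}; X {2,4,5}->{5}
So after constraint 3: D(W) = {4,5,6,7,8}

Answer: {4,5,6,7,8}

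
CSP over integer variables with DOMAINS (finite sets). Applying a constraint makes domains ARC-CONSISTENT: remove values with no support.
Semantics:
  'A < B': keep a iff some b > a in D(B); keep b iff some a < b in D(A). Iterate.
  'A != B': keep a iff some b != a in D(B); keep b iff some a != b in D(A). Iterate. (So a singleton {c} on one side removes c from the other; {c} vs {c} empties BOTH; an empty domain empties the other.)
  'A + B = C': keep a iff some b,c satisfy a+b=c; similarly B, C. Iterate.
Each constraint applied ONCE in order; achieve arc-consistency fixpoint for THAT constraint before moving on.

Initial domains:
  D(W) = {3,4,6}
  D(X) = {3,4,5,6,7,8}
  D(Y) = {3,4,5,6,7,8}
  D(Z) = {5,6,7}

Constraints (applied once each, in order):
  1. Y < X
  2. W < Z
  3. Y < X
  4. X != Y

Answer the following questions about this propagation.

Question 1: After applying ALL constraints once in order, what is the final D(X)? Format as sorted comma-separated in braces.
Answer: {4,5,6,7,8}

Derivation:
Constraint 1 (Y < X) on D(Y)={3,4,5,6,7,8} D(X)={3,4,5,6,7,8}: Y {3,4,5,6,7,8}->{3,4,5,6,7}; X {3,4,5,6,7,8}->{4,5,6,7,8}
Constraint 2 (W < Z) on D(W)={3,4,6} D(Z)={5,6,7}: no change
Constraint 3 (Y < X) on D(Y)={3,4,5,6,7} D(X)={4,5,6,7,8}: no change
Constraint 4 (X != Y) on D(X)={4,5,6,7,8} D(Y)={3,4,5,6,7}: no change
So after all 4 constraints: D(X) = {4,5,6,7,8}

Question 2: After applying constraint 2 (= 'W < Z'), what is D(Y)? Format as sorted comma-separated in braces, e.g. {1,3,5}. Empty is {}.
Constraint 1 (Y < X) on D(Y)={3,4,5,6,7,8} D(X)={3,4,5,6,7,8}: Y {3,4,5,6,7,8}->{3,4,5,6,7}; X {3,4,5,6,7,8}->{4,5,6,7,8}
Constraint 2 (W < Z) on D(W)={3,4,6} D(Z)={5,6,7}: no change
So after constraint 2: D(Y) = {3,4,5,6,7}

Answer: {3,4,5,6,7}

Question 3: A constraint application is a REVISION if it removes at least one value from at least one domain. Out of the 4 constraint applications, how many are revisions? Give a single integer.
Answer: 1

Derivation:
Constraint 1 (Y < X) on D(Y)={3,4,5,6,7,8} D(X)={3,4,5,6,7,8}: Y {3,4,5,6,7,8}->{3,4,5,6,7}; X {3,4,5,6,7,8}->{4,5,6,7,8} => REVISION
Constraint 2 (W < Z) on D(W)={3,4,6} D(Z)={5,6,7}: no change => not a revision
Constraint 3 (Y < X) on D(Y)={3,4,5,6,7} D(X)={4,5,6,7,8}: no change => not a revision
Constraint 4 (X != Y) on D(X)={4,5,6,7,8} D(Y)={3,4,5,6,7}: no change => not a revision
Total revisions = 1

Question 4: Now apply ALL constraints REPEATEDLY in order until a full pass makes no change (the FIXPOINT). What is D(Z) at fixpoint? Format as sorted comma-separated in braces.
pass 0 (initial): D(Z)={5,6,7}
pass 1: X {3,4,5,6,7,8}->{4,5,6,7,8}; Y {3,4,5,6,7,8}->{3,4,5,6,7}
pass 2: no change
Fixpoint after 2 passes: D(Z) = {5,6,7}

Answer: {5,6,7}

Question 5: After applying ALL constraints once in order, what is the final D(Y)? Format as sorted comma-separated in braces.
Answer: {3,4,5,6,7}

Derivation:
Constraint 1 (Y < X) on D(Y)={3,4,5,6,7,8} D(X)={3,4,5,6,7,8}: Y {3,4,5,6,7,8}->{3,4,5,6,7}; X {3,4,5,6,7,8}->{4,5,6,7,8}
Constraint 2 (W < Z) on D(W)={3,4,6} D(Z)={5,6,7}: no change
Constraint 3 (Y < X) on D(Y)={3,4,5,6,7} D(X)={4,5,6,7,8}: no change
Constraint 4 (X != Y) on D(X)={4,5,6,7,8} D(Y)={3,4,5,6,7}: no change
So after all 4 constraints: D(Y) = {3,4,5,6,7}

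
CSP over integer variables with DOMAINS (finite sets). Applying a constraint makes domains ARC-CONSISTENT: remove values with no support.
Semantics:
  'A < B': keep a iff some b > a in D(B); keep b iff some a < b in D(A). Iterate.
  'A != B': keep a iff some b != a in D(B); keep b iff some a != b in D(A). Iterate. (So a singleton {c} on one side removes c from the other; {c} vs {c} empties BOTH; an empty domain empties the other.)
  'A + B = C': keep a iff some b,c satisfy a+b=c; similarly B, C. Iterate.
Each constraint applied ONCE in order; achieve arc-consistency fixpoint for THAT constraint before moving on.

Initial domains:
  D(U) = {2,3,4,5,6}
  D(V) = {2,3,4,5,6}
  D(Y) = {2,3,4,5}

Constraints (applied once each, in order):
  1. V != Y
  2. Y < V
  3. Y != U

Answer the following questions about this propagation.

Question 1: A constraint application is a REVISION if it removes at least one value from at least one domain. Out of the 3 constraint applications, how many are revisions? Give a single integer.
Constraint 1 (V != Y) on D(V)={2,3,4,5,6} D(Y)={2,3,4,5}: no change => not a revision
Constraint 2 (Y < V) on D(Y)={2,3,4,5} D(V)={2,3,4,5,6}: V {2,3,4,5,6}->{3,4,5,6} => REVISION
Constraint 3 (Y != U) on D(Y)={2,3,4,5} D(U)={2,3,4,5,6}: no change => not a revision
Total revisions = 1

Answer: 1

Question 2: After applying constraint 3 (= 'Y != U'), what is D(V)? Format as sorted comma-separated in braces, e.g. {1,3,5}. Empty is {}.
Answer: {3,4,5,6}

Derivation:
Constraint 1 (V != Y) on D(V)={2,3,4,5,6} D(Y)={2,3,4,5}: no change
Constraint 2 (Y < V) on D(Y)={2,3,4,5} D(V)={2,3,4,5,6}: V {2,3,4,5,6}->{3,4,5,6}
Constraint 3 (Y != U) on D(Y)={2,3,4,5} D(U)={2,3,4,5,6}: no change
So after constraint 3: D(V) = {3,4,5,6}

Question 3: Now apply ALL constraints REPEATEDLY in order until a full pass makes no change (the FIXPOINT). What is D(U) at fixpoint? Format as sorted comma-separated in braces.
pass 0 (initial): D(U)={2,3,4,5,6}
pass 1: V {2,3,4,5,6}->{3,4,5,6}
pass 2: no change
Fixpoint after 2 passes: D(U) = {2,3,4,5,6}

Answer: {2,3,4,5,6}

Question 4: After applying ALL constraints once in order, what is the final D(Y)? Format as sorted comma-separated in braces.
Constraint 1 (V != Y) on D(V)={2,3,4,5,6} D(Y)={2,3,4,5}: no change
Constraint 2 (Y < V) on D(Y)={2,3,4,5} D(V)={2,3,4,5,6}: V {2,3,4,5,6}->{3,4,5,6}
Constraint 3 (Y != U) on D(Y)={2,3,4,5} D(U)={2,3,4,5,6}: no change
So after all 3 constraints: D(Y) = {2,3,4,5}

Answer: {2,3,4,5}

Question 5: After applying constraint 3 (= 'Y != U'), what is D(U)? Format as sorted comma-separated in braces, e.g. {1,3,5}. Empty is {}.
Constraint 1 (V != Y) on D(V)={2,3,4,5,6} D(Y)={2,3,4,5}: no change
Constraint 2 (Y < V) on D(Y)={2,3,4,5} D(V)={2,3,4,5,6}: V {2,3,4,5,6}->{3,4,5,6}
Constraint 3 (Y != U) on D(Y)={2,3,4,5} D(U)={2,3,4,5,6}: no change
So after constraint 3: D(U) = {2,3,4,5,6}

Answer: {2,3,4,5,6}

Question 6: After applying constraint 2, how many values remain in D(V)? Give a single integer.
Answer: 4

Derivation:
Constraint 1 (V != Y) on D(V)={2,3,4,5,6} D(Y)={2,3,4,5}: no change
Constraint 2 (Y < V) on D(Y)={2,3,4,5} D(V)={2,3,4,5,6}: V {2,3,4,5,6}->{3,4,5,6}
So after constraint 2: D(V)={3,4,5,6}, size = 4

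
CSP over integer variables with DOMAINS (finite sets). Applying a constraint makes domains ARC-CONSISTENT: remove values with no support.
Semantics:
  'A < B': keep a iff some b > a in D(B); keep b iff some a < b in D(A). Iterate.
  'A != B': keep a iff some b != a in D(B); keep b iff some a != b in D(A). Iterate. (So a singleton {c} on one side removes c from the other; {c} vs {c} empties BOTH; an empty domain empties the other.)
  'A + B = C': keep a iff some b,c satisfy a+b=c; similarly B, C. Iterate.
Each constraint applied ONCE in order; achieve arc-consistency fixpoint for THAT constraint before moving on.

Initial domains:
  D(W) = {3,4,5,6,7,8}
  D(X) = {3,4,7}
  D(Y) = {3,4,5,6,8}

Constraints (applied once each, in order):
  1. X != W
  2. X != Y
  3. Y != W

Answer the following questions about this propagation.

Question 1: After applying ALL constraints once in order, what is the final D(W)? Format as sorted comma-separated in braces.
Constraint 1 (X != W) on D(X)={3,4,7} D(W)={3,4,5,6,7,8}: no change
Constraint 2 (X != Y) on D(X)={3,4,7} D(Y)={3,4,5,6,8}: no change
Constraint 3 (Y != W) on D(Y)={3,4,5,6,8} D(W)={3,4,5,6,7,8}: no change
So after all 3 constraints: D(W) = {3,4,5,6,7,8}

Answer: {3,4,5,6,7,8}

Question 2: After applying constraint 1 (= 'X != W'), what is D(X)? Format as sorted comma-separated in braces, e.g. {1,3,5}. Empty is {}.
Constraint 1 (X != W) on D(X)={3,4,7} D(W)={3,4,5,6,7,8}: no change
So after constraint 1: D(X) = {3,4,7}

Answer: {3,4,7}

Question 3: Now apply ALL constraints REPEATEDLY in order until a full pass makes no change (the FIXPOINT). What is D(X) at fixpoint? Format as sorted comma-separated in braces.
pass 0 (initial): D(X)={3,4,7}
pass 1: no change
Fixpoint after 1 passes: D(X) = {3,4,7}

Answer: {3,4,7}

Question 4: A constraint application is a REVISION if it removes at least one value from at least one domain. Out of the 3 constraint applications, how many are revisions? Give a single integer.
Answer: 0

Derivation:
Constraint 1 (X != W) on D(X)={3,4,7} D(W)={3,4,5,6,7,8}: no change => not a revision
Constraint 2 (X != Y) on D(X)={3,4,7} D(Y)={3,4,5,6,8}: no change => not a revision
Constraint 3 (Y != W) on D(Y)={3,4,5,6,8} D(W)={3,4,5,6,7,8}: no change => not a revision
Total revisions = 0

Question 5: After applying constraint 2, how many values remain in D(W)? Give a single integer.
Constraint 1 (X != W) on D(X)={3,4,7} D(W)={3,4,5,6,7,8}: no change
Constraint 2 (X != Y) on D(X)={3,4,7} D(Y)={3,4,5,6,8}: no change
So after constraint 2: D(W)={3,4,5,6,7,8}, size = 6

Answer: 6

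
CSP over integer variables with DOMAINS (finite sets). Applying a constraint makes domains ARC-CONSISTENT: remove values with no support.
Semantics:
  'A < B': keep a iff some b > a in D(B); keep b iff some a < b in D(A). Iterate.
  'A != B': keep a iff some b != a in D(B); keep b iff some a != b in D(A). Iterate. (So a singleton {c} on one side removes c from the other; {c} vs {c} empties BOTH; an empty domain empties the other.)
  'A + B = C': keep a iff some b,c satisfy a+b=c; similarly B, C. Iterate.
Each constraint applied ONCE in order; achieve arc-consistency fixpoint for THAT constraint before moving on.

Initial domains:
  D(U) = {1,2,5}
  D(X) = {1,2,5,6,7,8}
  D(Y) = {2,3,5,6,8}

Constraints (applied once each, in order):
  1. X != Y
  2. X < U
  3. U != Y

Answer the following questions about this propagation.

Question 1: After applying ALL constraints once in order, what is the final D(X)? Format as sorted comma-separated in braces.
Constraint 1 (X != Y) on D(X)={1,2,5,6,7,8} D(Y)={2,3,5,6,8}: no change
Constraint 2 (X < U) on D(X)={1,2,5,6,7,8} D(U)={1,2,5}: X {1,2,5,6,7,8}->{1,2}; U {1,2,5}->{2,5}
Constraint 3 (U != Y) on D(U)={2,5} D(Y)={2,3,5,6,8}: no change
So after all 3 constraints: D(X) = {1,2}

Answer: {1,2}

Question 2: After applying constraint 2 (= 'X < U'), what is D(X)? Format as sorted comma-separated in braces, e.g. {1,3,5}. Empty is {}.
Constraint 1 (X != Y) on D(X)={1,2,5,6,7,8} D(Y)={2,3,5,6,8}: no change
Constraint 2 (X < U) on D(X)={1,2,5,6,7,8} D(U)={1,2,5}: X {1,2,5,6,7,8}->{1,2}; U {1,2,5}->{2,5}
So after constraint 2: D(X) = {1,2}

Answer: {1,2}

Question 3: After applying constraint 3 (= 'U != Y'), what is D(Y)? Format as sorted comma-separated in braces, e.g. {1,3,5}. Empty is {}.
Answer: {2,3,5,6,8}

Derivation:
Constraint 1 (X != Y) on D(X)={1,2,5,6,7,8} D(Y)={2,3,5,6,8}: no change
Constraint 2 (X < U) on D(X)={1,2,5,6,7,8} D(U)={1,2,5}: X {1,2,5,6,7,8}->{1,2}; U {1,2,5}->{2,5}
Constraint 3 (U != Y) on D(U)={2,5} D(Y)={2,3,5,6,8}: no change
So after constraint 3: D(Y) = {2,3,5,6,8}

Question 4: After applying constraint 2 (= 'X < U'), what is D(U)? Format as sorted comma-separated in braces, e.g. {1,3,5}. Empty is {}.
Constraint 1 (X != Y) on D(X)={1,2,5,6,7,8} D(Y)={2,3,5,6,8}: no change
Constraint 2 (X < U) on D(X)={1,2,5,6,7,8} D(U)={1,2,5}: X {1,2,5,6,7,8}->{1,2}; U {1,2,5}->{2,5}
So after constraint 2: D(U) = {2,5}

Answer: {2,5}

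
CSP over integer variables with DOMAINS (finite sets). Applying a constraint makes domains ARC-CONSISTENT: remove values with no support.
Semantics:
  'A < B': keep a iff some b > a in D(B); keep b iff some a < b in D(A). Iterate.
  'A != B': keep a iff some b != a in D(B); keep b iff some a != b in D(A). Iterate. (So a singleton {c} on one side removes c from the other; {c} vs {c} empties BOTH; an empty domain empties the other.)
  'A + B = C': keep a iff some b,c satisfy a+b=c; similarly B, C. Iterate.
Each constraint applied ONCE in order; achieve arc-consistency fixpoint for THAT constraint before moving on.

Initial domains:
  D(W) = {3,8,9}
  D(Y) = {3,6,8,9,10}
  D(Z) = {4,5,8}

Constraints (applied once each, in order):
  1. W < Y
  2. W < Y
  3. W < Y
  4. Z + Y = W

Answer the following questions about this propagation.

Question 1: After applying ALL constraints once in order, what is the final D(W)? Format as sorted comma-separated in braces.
Answer: {}

Derivation:
Constraint 1 (W < Y) on D(W)={3,8,9} D(Y)={3,6,8,9,10}: Y {3,6,8,9,10}->{6,8,9,10}
Constraint 2 (W < Y) on D(W)={3,8,9} D(Y)={6,8,9,10}: no change
Constraint 3 (W < Y) on D(W)={3,8,9} D(Y)={6,8,9,10}: no change
Constraint 4 (Z + Y = W) on D(Z)={4,5,8} D(Y)={6,8,9,10} D(W)={3,8,9}: Z {4,5,8}->{}; Y {6,8,9,10}->{}; W {3,8,9}->{}
So after all 4 constraints: D(W) = {}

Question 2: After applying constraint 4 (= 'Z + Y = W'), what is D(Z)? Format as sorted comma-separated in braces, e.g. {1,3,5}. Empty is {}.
Constraint 1 (W < Y) on D(W)={3,8,9} D(Y)={3,6,8,9,10}: Y {3,6,8,9,10}->{6,8,9,10}
Constraint 2 (W < Y) on D(W)={3,8,9} D(Y)={6,8,9,10}: no change
Constraint 3 (W < Y) on D(W)={3,8,9} D(Y)={6,8,9,10}: no change
Constraint 4 (Z + Y = W) on D(Z)={4,5,8} D(Y)={6,8,9,10} D(W)={3,8,9}: Z {4,5,8}->{}; Y {6,8,9,10}->{}; W {3,8,9}->{}
So after constraint 4: D(Z) = {}

Answer: {}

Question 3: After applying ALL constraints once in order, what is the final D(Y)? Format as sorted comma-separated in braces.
Answer: {}

Derivation:
Constraint 1 (W < Y) on D(W)={3,8,9} D(Y)={3,6,8,9,10}: Y {3,6,8,9,10}->{6,8,9,10}
Constraint 2 (W < Y) on D(W)={3,8,9} D(Y)={6,8,9,10}: no change
Constraint 3 (W < Y) on D(W)={3,8,9} D(Y)={6,8,9,10}: no change
Constraint 4 (Z + Y = W) on D(Z)={4,5,8} D(Y)={6,8,9,10} D(W)={3,8,9}: Z {4,5,8}->{}; Y {6,8,9,10}->{}; W {3,8,9}->{}
So after all 4 constraints: D(Y) = {}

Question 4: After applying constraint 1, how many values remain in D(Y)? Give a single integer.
Answer: 4

Derivation:
Constraint 1 (W < Y) on D(W)={3,8,9} D(Y)={3,6,8,9,10}: Y {3,6,8,9,10}->{6,8,9,10}
So after constraint 1: D(Y)={6,8,9,10}, size = 4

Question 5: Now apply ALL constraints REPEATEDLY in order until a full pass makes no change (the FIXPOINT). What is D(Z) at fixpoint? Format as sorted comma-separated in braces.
pass 0 (initial): D(Z)={4,5,8}
pass 1: W {3,8,9}->{}; Y {3,6,8,9,10}->{}; Z {4,5,8}->{}
pass 2: no change
Fixpoint after 2 passes: D(Z) = {}

Answer: {}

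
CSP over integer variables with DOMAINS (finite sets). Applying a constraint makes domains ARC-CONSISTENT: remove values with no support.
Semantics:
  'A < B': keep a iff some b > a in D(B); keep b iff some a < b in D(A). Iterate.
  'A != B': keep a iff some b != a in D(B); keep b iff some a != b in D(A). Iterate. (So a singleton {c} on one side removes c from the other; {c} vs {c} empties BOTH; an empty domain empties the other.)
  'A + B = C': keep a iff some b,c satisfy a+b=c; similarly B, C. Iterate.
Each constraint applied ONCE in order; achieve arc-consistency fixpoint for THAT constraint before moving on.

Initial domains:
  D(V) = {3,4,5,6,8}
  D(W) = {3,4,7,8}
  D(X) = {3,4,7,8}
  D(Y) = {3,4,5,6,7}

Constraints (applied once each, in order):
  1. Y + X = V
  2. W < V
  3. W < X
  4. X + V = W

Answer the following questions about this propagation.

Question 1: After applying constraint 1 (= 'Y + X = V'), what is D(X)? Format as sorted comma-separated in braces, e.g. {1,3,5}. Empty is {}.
Answer: {3,4}

Derivation:
Constraint 1 (Y + X = V) on D(Y)={3,4,5,6,7} D(X)={3,4,7,8} D(V)={3,4,5,6,8}: Y {3,4,5,6,7}->{3,4,5}; X {3,4,7,8}->{3,4}; V {3,4,5,6,8}->{6,8}
So after constraint 1: D(X) = {3,4}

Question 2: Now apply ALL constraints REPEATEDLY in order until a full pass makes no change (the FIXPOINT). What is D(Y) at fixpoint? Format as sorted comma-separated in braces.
pass 0 (initial): D(Y)={3,4,5,6,7}
pass 1: V {3,4,5,6,8}->{}; W {3,4,7,8}->{}; X {3,4,7,8}->{}; Y {3,4,5,6,7}->{3,4,5}
pass 2: Y {3,4,5}->{}
pass 3: no change
Fixpoint after 3 passes: D(Y) = {}

Answer: {}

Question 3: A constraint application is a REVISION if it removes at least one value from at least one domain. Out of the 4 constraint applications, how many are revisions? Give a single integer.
Answer: 4

Derivation:
Constraint 1 (Y + X = V) on D(Y)={3,4,5,6,7} D(X)={3,4,7,8} D(V)={3,4,5,6,8}: Y {3,4,5,6,7}->{3,4,5}; X {3,4,7,8}->{3,4}; V {3,4,5,6,8}->{6,8} => REVISION
Constraint 2 (W < V) on D(W)={3,4,7,8} D(V)={6,8}: W {3,4,7,8}->{3,4,7} => REVISION
Constraint 3 (W < X) on D(W)={3,4,7} D(X)={3,4}: W {3,4,7}->{3}; X {3,4}->{4} => REVISION
Constraint 4 (X + V = W) on D(X)={4} D(V)={6,8} D(W)={3}: X {4}->{}; V {6,8}->{}; W {3}->{} => REVISION
Total revisions = 4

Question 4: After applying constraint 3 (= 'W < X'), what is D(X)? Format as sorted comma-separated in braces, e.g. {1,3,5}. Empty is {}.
Answer: {4}

Derivation:
Constraint 1 (Y + X = V) on D(Y)={3,4,5,6,7} D(X)={3,4,7,8} D(V)={3,4,5,6,8}: Y {3,4,5,6,7}->{3,4,5}; X {3,4,7,8}->{3,4}; V {3,4,5,6,8}->{6,8}
Constraint 2 (W < V) on D(W)={3,4,7,8} D(V)={6,8}: W {3,4,7,8}->{3,4,7}
Constraint 3 (W < X) on D(W)={3,4,7} D(X)={3,4}: W {3,4,7}->{3}; X {3,4}->{4}
So after constraint 3: D(X) = {4}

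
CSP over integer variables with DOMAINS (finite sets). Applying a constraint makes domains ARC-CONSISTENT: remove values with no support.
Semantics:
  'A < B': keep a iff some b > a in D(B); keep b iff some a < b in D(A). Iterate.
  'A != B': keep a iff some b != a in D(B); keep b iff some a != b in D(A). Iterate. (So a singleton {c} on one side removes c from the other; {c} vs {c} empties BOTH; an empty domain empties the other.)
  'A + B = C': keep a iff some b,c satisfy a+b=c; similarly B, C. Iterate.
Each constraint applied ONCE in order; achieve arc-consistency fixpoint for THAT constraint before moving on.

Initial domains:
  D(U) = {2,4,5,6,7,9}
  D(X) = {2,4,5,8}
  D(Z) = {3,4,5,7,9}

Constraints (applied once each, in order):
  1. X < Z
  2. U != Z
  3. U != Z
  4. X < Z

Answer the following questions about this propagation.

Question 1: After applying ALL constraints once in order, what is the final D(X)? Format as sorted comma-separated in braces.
Answer: {2,4,5,8}

Derivation:
Constraint 1 (X < Z) on D(X)={2,4,5,8} D(Z)={3,4,5,7,9}: no change
Constraint 2 (U != Z) on D(U)={2,4,5,6,7,9} D(Z)={3,4,5,7,9}: no change
Constraint 3 (U != Z) on D(U)={2,4,5,6,7,9} D(Z)={3,4,5,7,9}: no change
Constraint 4 (X < Z) on D(X)={2,4,5,8} D(Z)={3,4,5,7,9}: no change
So after all 4 constraints: D(X) = {2,4,5,8}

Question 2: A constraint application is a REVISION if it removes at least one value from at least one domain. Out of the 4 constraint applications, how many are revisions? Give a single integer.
Answer: 0

Derivation:
Constraint 1 (X < Z) on D(X)={2,4,5,8} D(Z)={3,4,5,7,9}: no change => not a revision
Constraint 2 (U != Z) on D(U)={2,4,5,6,7,9} D(Z)={3,4,5,7,9}: no change => not a revision
Constraint 3 (U != Z) on D(U)={2,4,5,6,7,9} D(Z)={3,4,5,7,9}: no change => not a revision
Constraint 4 (X < Z) on D(X)={2,4,5,8} D(Z)={3,4,5,7,9}: no change => not a revision
Total revisions = 0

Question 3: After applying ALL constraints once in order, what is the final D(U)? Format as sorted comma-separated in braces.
Constraint 1 (X < Z) on D(X)={2,4,5,8} D(Z)={3,4,5,7,9}: no change
Constraint 2 (U != Z) on D(U)={2,4,5,6,7,9} D(Z)={3,4,5,7,9}: no change
Constraint 3 (U != Z) on D(U)={2,4,5,6,7,9} D(Z)={3,4,5,7,9}: no change
Constraint 4 (X < Z) on D(X)={2,4,5,8} D(Z)={3,4,5,7,9}: no change
So after all 4 constraints: D(U) = {2,4,5,6,7,9}

Answer: {2,4,5,6,7,9}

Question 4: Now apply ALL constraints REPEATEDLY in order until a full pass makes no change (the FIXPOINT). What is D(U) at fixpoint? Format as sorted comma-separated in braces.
pass 0 (initial): D(U)={2,4,5,6,7,9}
pass 1: no change
Fixpoint after 1 passes: D(U) = {2,4,5,6,7,9}

Answer: {2,4,5,6,7,9}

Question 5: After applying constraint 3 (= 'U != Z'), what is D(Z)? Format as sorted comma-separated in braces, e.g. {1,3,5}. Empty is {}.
Answer: {3,4,5,7,9}

Derivation:
Constraint 1 (X < Z) on D(X)={2,4,5,8} D(Z)={3,4,5,7,9}: no change
Constraint 2 (U != Z) on D(U)={2,4,5,6,7,9} D(Z)={3,4,5,7,9}: no change
Constraint 3 (U != Z) on D(U)={2,4,5,6,7,9} D(Z)={3,4,5,7,9}: no change
So after constraint 3: D(Z) = {3,4,5,7,9}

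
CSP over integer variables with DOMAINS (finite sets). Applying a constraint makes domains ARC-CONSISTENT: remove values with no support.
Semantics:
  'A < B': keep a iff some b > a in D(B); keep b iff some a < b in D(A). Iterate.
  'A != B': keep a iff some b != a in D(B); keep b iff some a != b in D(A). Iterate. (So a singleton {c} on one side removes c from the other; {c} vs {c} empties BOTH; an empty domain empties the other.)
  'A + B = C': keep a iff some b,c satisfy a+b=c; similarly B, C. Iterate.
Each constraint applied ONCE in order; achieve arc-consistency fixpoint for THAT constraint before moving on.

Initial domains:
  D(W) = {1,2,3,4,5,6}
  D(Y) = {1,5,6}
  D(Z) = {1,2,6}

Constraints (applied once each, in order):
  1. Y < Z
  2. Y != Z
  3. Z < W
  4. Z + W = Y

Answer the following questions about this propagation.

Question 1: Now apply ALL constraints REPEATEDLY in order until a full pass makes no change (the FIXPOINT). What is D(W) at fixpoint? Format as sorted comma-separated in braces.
Answer: {}

Derivation:
pass 0 (initial): D(W)={1,2,3,4,5,6}
pass 1: W {1,2,3,4,5,6}->{3}; Y {1,5,6}->{5}; Z {1,2,6}->{2}
pass 2: W {3}->{}; Y {5}->{}; Z {2}->{}
pass 3: no change
Fixpoint after 3 passes: D(W) = {}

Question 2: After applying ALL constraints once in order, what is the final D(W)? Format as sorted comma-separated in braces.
Answer: {3}

Derivation:
Constraint 1 (Y < Z) on D(Y)={1,5,6} D(Z)={1,2,6}: Y {1,5,6}->{1,5}; Z {1,2,6}->{2,6}
Constraint 2 (Y != Z) on D(Y)={1,5} D(Z)={2,6}: no change
Constraint 3 (Z < W) on D(Z)={2,6} D(W)={1,2,3,4,5,6}: Z {2,6}->{2}; W {1,2,3,4,5,6}->{3,4,5,6}
Constraint 4 (Z + W = Y) on D(Z)={2} D(W)={3,4,5,6} D(Y)={1,5}: W {3,4,5,6}->{3}; Y {1,5}->{5}
So after all 4 constraints: D(W) = {3}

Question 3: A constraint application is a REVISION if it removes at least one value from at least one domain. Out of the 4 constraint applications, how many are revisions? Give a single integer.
Answer: 3

Derivation:
Constraint 1 (Y < Z) on D(Y)={1,5,6} D(Z)={1,2,6}: Y {1,5,6}->{1,5}; Z {1,2,6}->{2,6} => REVISION
Constraint 2 (Y != Z) on D(Y)={1,5} D(Z)={2,6}: no change => not a revision
Constraint 3 (Z < W) on D(Z)={2,6} D(W)={1,2,3,4,5,6}: Z {2,6}->{2}; W {1,2,3,4,5,6}->{3,4,5,6} => REVISION
Constraint 4 (Z + W = Y) on D(Z)={2} D(W)={3,4,5,6} D(Y)={1,5}: W {3,4,5,6}->{3}; Y {1,5}->{5} => REVISION
Total revisions = 3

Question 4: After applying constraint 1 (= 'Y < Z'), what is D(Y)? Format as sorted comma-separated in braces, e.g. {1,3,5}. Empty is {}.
Answer: {1,5}

Derivation:
Constraint 1 (Y < Z) on D(Y)={1,5,6} D(Z)={1,2,6}: Y {1,5,6}->{1,5}; Z {1,2,6}->{2,6}
So after constraint 1: D(Y) = {1,5}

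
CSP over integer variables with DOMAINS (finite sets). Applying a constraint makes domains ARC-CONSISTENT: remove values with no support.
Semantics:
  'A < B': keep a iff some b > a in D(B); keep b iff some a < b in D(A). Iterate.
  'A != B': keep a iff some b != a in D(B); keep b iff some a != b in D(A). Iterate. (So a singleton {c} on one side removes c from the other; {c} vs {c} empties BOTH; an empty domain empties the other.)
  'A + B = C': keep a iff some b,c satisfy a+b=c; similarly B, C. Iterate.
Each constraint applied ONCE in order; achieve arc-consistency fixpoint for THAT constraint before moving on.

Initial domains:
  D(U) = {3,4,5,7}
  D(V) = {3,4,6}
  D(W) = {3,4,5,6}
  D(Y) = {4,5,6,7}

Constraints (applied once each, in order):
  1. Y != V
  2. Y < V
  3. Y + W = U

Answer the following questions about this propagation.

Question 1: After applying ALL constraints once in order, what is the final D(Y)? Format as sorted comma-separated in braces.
Answer: {4}

Derivation:
Constraint 1 (Y != V) on D(Y)={4,5,6,7} D(V)={3,4,6}: no change
Constraint 2 (Y < V) on D(Y)={4,5,6,7} D(V)={3,4,6}: Y {4,5,6,7}->{4,5}; V {3,4,6}->{6}
Constraint 3 (Y + W = U) on D(Y)={4,5} D(W)={3,4,5,6} D(U)={3,4,5,7}: Y {4,5}->{4}; W {3,4,5,6}->{3}; U {3,4,5,7}->{7}
So after all 3 constraints: D(Y) = {4}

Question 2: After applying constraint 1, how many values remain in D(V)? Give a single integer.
Constraint 1 (Y != V) on D(Y)={4,5,6,7} D(V)={3,4,6}: no change
So after constraint 1: D(V)={3,4,6}, size = 3

Answer: 3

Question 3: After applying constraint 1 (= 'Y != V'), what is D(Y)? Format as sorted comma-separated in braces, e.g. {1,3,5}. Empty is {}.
Constraint 1 (Y != V) on D(Y)={4,5,6,7} D(V)={3,4,6}: no change
So after constraint 1: D(Y) = {4,5,6,7}

Answer: {4,5,6,7}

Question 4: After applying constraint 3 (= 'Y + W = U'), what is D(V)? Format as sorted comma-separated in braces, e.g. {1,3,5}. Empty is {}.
Answer: {6}

Derivation:
Constraint 1 (Y != V) on D(Y)={4,5,6,7} D(V)={3,4,6}: no change
Constraint 2 (Y < V) on D(Y)={4,5,6,7} D(V)={3,4,6}: Y {4,5,6,7}->{4,5}; V {3,4,6}->{6}
Constraint 3 (Y + W = U) on D(Y)={4,5} D(W)={3,4,5,6} D(U)={3,4,5,7}: Y {4,5}->{4}; W {3,4,5,6}->{3}; U {3,4,5,7}->{7}
So after constraint 3: D(V) = {6}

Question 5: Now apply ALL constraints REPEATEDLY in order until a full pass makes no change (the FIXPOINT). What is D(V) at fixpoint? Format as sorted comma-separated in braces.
Answer: {6}

Derivation:
pass 0 (initial): D(V)={3,4,6}
pass 1: U {3,4,5,7}->{7}; V {3,4,6}->{6}; W {3,4,5,6}->{3}; Y {4,5,6,7}->{4}
pass 2: no change
Fixpoint after 2 passes: D(V) = {6}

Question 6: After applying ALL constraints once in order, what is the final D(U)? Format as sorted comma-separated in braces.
Answer: {7}

Derivation:
Constraint 1 (Y != V) on D(Y)={4,5,6,7} D(V)={3,4,6}: no change
Constraint 2 (Y < V) on D(Y)={4,5,6,7} D(V)={3,4,6}: Y {4,5,6,7}->{4,5}; V {3,4,6}->{6}
Constraint 3 (Y + W = U) on D(Y)={4,5} D(W)={3,4,5,6} D(U)={3,4,5,7}: Y {4,5}->{4}; W {3,4,5,6}->{3}; U {3,4,5,7}->{7}
So after all 3 constraints: D(U) = {7}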